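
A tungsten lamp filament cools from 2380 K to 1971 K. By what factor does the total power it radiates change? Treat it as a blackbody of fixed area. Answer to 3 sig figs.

P ∝ T⁴, so P₂/P₁ = (T₂/T₁)⁴ = (1971/2380)⁴ = (0.828151)⁴ = 0.470.

P₂/P₁ ≈ 0.470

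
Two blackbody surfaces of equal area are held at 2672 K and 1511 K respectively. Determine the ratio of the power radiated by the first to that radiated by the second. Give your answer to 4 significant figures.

With equal areas, P₁/P₂ = (T₁/T₂)⁴ = (2672/1511)⁴ = 9.779.

P₁/P₂ ≈ 9.779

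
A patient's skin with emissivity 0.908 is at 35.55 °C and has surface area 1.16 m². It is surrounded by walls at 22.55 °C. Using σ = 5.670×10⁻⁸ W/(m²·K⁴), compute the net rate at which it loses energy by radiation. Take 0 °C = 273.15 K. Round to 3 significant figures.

Net loss ≈ 85.7 W

T = 35.55 °C + 273.15 = 308.70 K.
Surroundings: T = 22.55 °C + 273.15 = 295.70 K.
Area A = 1.16 m².
Net radiated power P_net = εσA(T⁴ − T₀⁴) = 0.908×5.670×10⁻⁸×1.16×(308.70⁴ − 295.70⁴).
T⁴ − T₀⁴ = 9.08127×10⁹ − 7.64549×10⁹ = 1.43578×10⁹ K⁴, so P_net = 85.7 W.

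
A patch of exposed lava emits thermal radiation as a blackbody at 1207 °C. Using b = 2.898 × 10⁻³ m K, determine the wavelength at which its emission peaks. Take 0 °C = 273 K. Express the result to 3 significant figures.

T = 1207 °C + 273 = 1480 K.
Wien's displacement law: λ_max = b/T = (2.898×10⁻³ m·K)/(1480 K) = 1.958×10⁻⁶ m.
That is 1.96 μm, in the infrared range.

λ_max ≈ 1.96 μm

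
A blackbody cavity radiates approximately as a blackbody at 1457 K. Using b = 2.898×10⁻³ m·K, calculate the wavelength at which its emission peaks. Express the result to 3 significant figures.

Wien's displacement law: λ_max = b/T = (2.898×10⁻³ m·K)/(1457 K) = 1.989×10⁻⁶ m.
That is 1.99 μm, in the infrared range.

λ_max ≈ 1.99 μm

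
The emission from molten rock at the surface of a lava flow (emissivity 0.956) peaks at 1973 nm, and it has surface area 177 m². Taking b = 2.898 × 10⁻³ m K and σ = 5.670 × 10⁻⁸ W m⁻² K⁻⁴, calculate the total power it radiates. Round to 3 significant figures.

P ≈ 4.47×10⁷ W

Wien's law: T = b/λ_max = 2.898×10⁻³/1.973×10⁻⁶ = 1468.83 K.
Area A = 177 m².
Then P = εσAT⁴ = 0.956×5.670×10⁻⁸×177×(1468.83)⁴ = 4.47×10⁷ W.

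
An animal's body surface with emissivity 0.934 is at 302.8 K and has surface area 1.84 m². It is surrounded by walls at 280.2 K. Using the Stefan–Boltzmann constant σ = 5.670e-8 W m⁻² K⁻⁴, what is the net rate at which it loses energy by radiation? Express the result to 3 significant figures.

Area A = 1.84 m².
Net radiated power P_net = εσA(T⁴ − T₀⁴) = 0.934×5.670×10⁻⁸×1.84×(302.8⁴ − 280.2⁴).
T⁴ − T₀⁴ = 8.40666×10⁹ − 6.16414×10⁹ = 2.24252×10⁹ K⁴, so P_net = 219 W.

Net loss ≈ 219 W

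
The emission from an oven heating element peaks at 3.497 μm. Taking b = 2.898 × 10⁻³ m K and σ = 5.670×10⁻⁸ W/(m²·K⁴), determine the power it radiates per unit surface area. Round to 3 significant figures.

Wien's law: T = b/λ_max = 2.898×10⁻³/3.497×10⁻⁶ = 828.710 K.
Then I = σT⁴ = 5.670×10⁻⁸×(828.710)⁴ = 2.67×10⁴ W/m².

I ≈ 2.67×10⁴ W/m²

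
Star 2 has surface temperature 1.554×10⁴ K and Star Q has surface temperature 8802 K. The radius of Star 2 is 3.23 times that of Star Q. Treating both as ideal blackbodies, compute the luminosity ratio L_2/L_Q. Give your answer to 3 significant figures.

L_2/L_Q ≈ 101

L ∝ R²T⁴, so L_2/L_Q = (R_2/R_Q)²(T_2/T_Q)⁴ = (3.23)² × (1.554×10⁴/8802)⁴ = 10.4329 × 9.71580 = 101.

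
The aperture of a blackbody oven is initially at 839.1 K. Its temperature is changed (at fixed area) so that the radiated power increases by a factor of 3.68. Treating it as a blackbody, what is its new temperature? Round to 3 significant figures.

T₂ ≈ 1.16×10³ K

P ∝ T⁴, so T₂/T₁ = (P₂/P₁)^(1/4) = (3.68)^(1/4) = 1.38504.
T₂ = 839.1 × 1.38504 = 1.16×10³ K.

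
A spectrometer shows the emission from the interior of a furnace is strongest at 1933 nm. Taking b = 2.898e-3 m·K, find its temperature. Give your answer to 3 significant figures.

T ≈ 1.50×10³ K

Wien's law gives T = b/λ_max = (2.898×10⁻³ m·K)/(1.933×10⁻⁶ m) = 1.50×10³ K.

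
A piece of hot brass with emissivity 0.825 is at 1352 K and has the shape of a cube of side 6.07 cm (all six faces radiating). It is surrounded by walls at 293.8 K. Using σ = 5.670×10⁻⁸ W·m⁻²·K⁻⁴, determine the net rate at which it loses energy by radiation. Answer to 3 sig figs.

Area A = 6s² = 6×(0.0607 m)² = 0.0221069 m².
Net radiated power P_net = εσA(T⁴ − T₀⁴) = 0.825×5.670×10⁻⁸×0.0221069×(1352⁴ − 293.8⁴).
T⁴ − T₀⁴ = 3.34123×10¹² − 7.45087×10⁹ = 3.33378×10¹² K⁴, so P_net = 3.45×10³ W.

Net loss ≈ 3.45×10³ W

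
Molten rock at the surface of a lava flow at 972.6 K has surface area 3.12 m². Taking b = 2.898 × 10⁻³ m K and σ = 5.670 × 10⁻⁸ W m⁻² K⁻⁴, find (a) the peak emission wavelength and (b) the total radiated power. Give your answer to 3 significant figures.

λ_max ≈ 2.98×10³ nm; P ≈ 1.58×10⁵ W

(a) λ_max = b/T = 2.898×10⁻³/972.6 = 2.980×10⁻⁶ m = 2.98×10³ nm.
Area A = 3.12 m².
(b) P = σAT⁴ = 5.670×10⁻⁸×3.12×(972.6)⁴ = 1.58×10⁵ W.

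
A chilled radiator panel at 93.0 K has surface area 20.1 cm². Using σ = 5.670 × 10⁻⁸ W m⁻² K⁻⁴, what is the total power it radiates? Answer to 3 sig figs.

P ≈ 8.53×10⁻³ W

Area A = 20.1 cm² = 2.01×10⁻³ m².
P = σAT⁴ = 5.670×10⁻⁸ × 2.01×10⁻³ × (93.0)⁴ = 8.53×10⁻³ W.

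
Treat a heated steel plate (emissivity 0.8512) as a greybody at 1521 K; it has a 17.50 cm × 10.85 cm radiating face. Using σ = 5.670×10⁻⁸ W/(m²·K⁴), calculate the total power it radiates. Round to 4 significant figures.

P ≈ 4905 W

Area A = 0.1750 × 0.1085 = 0.0189875 m².
P = εσAT⁴ = 0.8512 × 5.670×10⁻⁸ × 0.0189875 × (1521)⁴ = 4905 W.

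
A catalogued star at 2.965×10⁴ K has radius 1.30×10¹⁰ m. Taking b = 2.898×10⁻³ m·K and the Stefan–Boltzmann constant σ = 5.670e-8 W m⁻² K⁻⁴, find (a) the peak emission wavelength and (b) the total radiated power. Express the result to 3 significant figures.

(a) λ_max = b/T = 2.898×10⁻³/2.965×10⁴ = 9.774×10⁻⁸ m = 97.7 nm.
Surface area A = 4πR² = 4π(1.30×10¹⁰ m)² = 2.12372×10²¹ m².
(b) P = σAT⁴ = 5.670×10⁻⁸×2.12372×10²¹×(2.965×10⁴)⁴ = 9.31×10³¹ W.

λ_max ≈ 97.7 nm; P ≈ 9.31×10³¹ W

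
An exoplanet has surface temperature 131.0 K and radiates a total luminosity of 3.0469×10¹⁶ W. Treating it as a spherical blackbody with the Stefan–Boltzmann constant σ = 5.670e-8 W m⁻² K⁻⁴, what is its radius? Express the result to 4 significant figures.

L = 4πR²σT⁴ ⇒ R = √(L/(4πσT⁴)).
σT⁴ = 16.6981 W/m², so R = √(3.0469×10¹⁶/(4π×16.6981)) = 1.205×10⁷ m.

R ≈ 1.205×10⁷ m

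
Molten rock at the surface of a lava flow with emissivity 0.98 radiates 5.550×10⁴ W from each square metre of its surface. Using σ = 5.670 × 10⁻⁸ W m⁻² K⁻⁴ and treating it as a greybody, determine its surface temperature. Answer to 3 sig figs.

T ≈ 1.00×10³ K

I = εσT⁴, so T = (I/εσ)^(1/4) = (5.550×10⁴/(0.98×5.670×10⁻⁸))^(1/4) = 1.00×10³ K.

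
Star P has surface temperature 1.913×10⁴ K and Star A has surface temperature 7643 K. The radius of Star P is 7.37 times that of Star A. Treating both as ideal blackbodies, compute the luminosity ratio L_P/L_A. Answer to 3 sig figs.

L ∝ R²T⁴, so L_P/L_A = (R_P/R_A)²(T_P/T_A)⁴ = (7.37)² × (1.913×10⁴/7643)⁴ = 54.3169 × 39.2468 = 2.13×10³.

L_P/L_A ≈ 2.13×10³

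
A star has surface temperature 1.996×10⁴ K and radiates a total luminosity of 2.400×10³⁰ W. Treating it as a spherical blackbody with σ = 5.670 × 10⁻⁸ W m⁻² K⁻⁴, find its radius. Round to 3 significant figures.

L = 4πR²σT⁴ ⇒ R = √(L/(4πσT⁴)).
σT⁴ = 8.99964×10⁹ W/m², so R = √(2.400×10³⁰/(4π×8.99964×10⁹)) = 4.61×10⁹ m.

R ≈ 4.61×10⁹ m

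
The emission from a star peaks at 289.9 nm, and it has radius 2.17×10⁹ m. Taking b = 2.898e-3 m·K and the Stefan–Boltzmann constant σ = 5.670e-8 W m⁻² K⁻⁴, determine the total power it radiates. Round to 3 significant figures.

P ≈ 3.35×10²⁸ W

Wien's law: T = b/λ_max = 2.898×10⁻³/2.899×10⁻⁷ = 9996.55 K.
Surface area A = 4πR² = 4π(2.17×10⁹ m)² = 5.91738×10¹⁹ m².
Then P = σAT⁴ = 5.670×10⁻⁸×5.91738×10¹⁹×(9996.55)⁴ = 3.35×10²⁸ W.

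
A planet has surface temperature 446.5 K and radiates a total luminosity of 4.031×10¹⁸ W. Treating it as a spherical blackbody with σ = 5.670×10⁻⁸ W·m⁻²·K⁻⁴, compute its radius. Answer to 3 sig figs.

R ≈ 1.19×10⁷ m

L = 4πR²σT⁴ ⇒ R = √(L/(4πσT⁴)).
σT⁴ = 2253.56 W/m², so R = √(4.031×10¹⁸/(4π×2253.56)) = 1.19×10⁷ m.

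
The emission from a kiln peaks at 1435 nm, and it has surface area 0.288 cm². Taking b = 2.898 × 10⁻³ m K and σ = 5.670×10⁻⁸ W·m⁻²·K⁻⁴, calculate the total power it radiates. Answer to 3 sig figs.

P ≈ 27.2 W

Wien's law: T = b/λ_max = 2.898×10⁻³/1.435×10⁻⁶ = 2019.51 K.
Area A = 0.288 cm² = 2.88×10⁻⁵ m².
Then P = σAT⁴ = 5.670×10⁻⁸×2.88×10⁻⁵×(2019.51)⁴ = 27.2 W.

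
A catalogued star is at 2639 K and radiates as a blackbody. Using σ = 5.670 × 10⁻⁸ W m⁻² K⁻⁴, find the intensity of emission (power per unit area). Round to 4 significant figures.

Stefan–Boltzmann: I = σT⁴ = 5.670×10⁻⁸ × (2639)⁴ = 2.750×10⁶ W/m².

I ≈ 2.750×10⁶ W/m²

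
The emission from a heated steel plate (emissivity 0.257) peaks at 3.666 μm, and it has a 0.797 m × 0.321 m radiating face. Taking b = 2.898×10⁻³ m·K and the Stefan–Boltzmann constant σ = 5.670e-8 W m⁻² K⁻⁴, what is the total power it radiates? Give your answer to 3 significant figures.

P ≈ 1.46×10³ W

Wien's law: T = b/λ_max = 2.898×10⁻³/3.666×10⁻⁶ = 790.507 K.
Area A = 0.797 × 0.321 = 0.255837 m².
Then P = εσAT⁴ = 0.257×5.670×10⁻⁸×0.255837×(790.507)⁴ = 1.46×10³ W.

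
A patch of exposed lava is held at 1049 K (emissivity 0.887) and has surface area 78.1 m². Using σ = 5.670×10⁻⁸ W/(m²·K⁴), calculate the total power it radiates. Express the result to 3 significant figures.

Area A = 78.1 m².
P = εσAT⁴ = 0.887 × 5.670×10⁻⁸ × 78.1 × (1049)⁴ = 4.76×10⁶ W.

P ≈ 4.76×10⁶ W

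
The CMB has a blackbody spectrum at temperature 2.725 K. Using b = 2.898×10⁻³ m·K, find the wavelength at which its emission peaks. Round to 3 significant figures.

Wien's displacement law: λ_max = b/T = (2.898×10⁻³ m·K)/(2.725 K) = 1.063×10⁻³ m.
That is 1.06 mm, in the microwave range.

λ_max ≈ 1.06 mm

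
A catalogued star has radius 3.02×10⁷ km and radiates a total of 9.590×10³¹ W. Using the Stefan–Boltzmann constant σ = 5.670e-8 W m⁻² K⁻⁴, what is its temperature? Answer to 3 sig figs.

Surface area A = 4πR² = 4π(3.02×10¹⁰ m)² = 1.14610×10²² m².
P = σAT⁴ ⇒ T = (P/(σA))^(1/4) = (9.590×10³¹/(5.670×10⁻⁸×1.14610×10²²))^(1/4) = 1.96×10⁴ K.

T ≈ 1.96×10⁴ K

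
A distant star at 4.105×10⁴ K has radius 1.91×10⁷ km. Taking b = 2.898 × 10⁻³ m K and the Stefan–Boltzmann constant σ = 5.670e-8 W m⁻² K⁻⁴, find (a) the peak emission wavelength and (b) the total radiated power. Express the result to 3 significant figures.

(a) λ_max = b/T = 2.898×10⁻³/4.105×10⁴ = 7.060×10⁻⁸ m = 70.6 nm.
Surface area A = 4πR² = 4π(1.91×10¹⁰ m)² = 4.58434×10²¹ m².
(b) P = σAT⁴ = 5.670×10⁻⁸×4.58434×10²¹×(4.105×10⁴)⁴ = 7.38×10³² W.

λ_max ≈ 70.6 nm; P ≈ 7.38×10³² W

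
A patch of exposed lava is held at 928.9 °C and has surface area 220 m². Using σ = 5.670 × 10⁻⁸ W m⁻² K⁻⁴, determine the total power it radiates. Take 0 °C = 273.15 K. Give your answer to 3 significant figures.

T = 928.9 °C + 273.15 = 1202.05 K.
Area A = 220 m².
P = σAT⁴ = 5.670×10⁻⁸ × 220 × (1202.05)⁴ = 2.60×10⁷ W.

P ≈ 2.60×10⁷ W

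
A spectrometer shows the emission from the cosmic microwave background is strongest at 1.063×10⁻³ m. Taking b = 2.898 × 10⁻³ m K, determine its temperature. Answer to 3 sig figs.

Wien's law gives T = b/λ_max = (2.898×10⁻³ m·K)/(1.063×10⁻³ m) = 2.73 K.

T ≈ 2.73 K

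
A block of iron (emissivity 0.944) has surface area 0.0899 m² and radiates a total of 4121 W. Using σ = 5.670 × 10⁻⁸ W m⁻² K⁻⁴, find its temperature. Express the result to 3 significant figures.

Area A = 0.0899 m².
P = εσAT⁴ ⇒ T = (P/(εσA))^(1/4) = (4121/(0.944×5.670×10⁻⁸×0.0899))^(1/4) = 962 K.

T ≈ 962 K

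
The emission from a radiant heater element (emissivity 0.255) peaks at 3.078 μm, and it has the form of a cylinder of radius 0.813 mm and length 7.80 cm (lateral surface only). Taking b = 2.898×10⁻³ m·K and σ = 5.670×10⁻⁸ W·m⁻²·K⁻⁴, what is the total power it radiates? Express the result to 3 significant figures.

Wien's law: T = b/λ_max = 2.898×10⁻³/3.078×10⁻⁶ = 941.520 K.
Lateral area A = 2πrL = 2π×8.13×10⁻⁴×0.0780 = 3.98442×10⁻⁴ m².
Then P = εσAT⁴ = 0.255×5.670×10⁻⁸×3.98442×10⁻⁴×(941.520)⁴ = 4.53 W.

P ≈ 4.53 W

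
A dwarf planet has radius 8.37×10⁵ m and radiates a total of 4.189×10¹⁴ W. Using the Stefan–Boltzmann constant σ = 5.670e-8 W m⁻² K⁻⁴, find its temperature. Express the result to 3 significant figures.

Surface area A = 4πR² = 4π(8.37×10⁵ m)² = 8.80361×10¹² m².
P = σAT⁴ ⇒ T = (P/(σA))^(1/4) = (4.189×10¹⁴/(5.670×10⁻⁸×8.80361×10¹²))^(1/4) = 170 K.

T ≈ 170 K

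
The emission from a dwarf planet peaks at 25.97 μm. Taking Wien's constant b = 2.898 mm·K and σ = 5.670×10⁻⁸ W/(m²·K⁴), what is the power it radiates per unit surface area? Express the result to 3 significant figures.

I ≈ 8.79 W/m²

Wien's law: T = b/λ_max = 2.898×10⁻³/2.597×10⁻⁵ = 111.590 K.
Then I = σT⁴ = 5.670×10⁻⁸×(111.590)⁴ = 8.79 W/m².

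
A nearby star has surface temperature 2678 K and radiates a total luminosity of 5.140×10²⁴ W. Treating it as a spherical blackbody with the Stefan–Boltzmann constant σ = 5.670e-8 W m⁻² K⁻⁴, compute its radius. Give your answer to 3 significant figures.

R ≈ 3.75×10⁸ m

L = 4πR²σT⁴ ⇒ R = √(L/(4πσT⁴)).
σT⁴ = 2.91625×10⁶ W/m², so R = √(5.140×10²⁴/(4π×2.91625×10⁶)) = 3.75×10⁸ m.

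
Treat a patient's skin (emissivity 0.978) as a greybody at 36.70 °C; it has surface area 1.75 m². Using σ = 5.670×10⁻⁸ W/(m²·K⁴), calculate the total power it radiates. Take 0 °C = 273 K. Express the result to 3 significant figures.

T = 36.70 °C + 273 = 309.70 K.
Area A = 1.75 m².
P = εσAT⁴ = 0.978 × 5.670×10⁻⁸ × 1.75 × (309.70)⁴ = 893 W.

P ≈ 893 W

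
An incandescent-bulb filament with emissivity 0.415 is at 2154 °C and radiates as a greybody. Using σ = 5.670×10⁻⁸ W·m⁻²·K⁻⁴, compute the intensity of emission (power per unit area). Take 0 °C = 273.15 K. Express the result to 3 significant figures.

T = 2154 °C + 273.15 = 2427.15 K.
Stefan–Boltzmann: I = εσT⁴ = 0.415 × 5.670×10⁻⁸ × (2427.15)⁴ = 8.17×10⁵ W/m².

I ≈ 8.17×10⁵ W/m²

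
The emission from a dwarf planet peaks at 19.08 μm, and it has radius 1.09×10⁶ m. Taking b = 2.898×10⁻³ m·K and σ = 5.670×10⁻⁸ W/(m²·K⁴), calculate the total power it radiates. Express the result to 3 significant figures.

P ≈ 4.51×10¹⁴ W

Wien's law: T = b/λ_max = 2.898×10⁻³/1.908×10⁻⁵ = 151.887 K.
Surface area A = 4πR² = 4π(1.09×10⁶ m)² = 1.49301×10¹³ m².
Then P = σAT⁴ = 5.670×10⁻⁸×1.49301×10¹³×(151.887)⁴ = 4.51×10¹⁴ W.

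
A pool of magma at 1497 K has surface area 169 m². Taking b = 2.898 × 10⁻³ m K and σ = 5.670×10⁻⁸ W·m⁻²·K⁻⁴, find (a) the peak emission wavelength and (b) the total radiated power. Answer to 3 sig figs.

(a) λ_max = b/T = 2.898×10⁻³/1497 = 1.936×10⁻⁶ m = 1.94 μm.
Area A = 169 m².
(b) P = σAT⁴ = 5.670×10⁻⁸×169×(1497)⁴ = 4.81×10⁷ W.

λ_max ≈ 1.94 μm; P ≈ 4.81×10⁷ W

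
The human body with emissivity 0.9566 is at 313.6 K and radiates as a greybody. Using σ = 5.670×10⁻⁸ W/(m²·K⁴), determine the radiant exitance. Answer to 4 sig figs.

I ≈ 524.6 W/m²

Stefan–Boltzmann: I = εσT⁴ = 0.9566 × 5.670×10⁻⁸ × (313.6)⁴ = 524.6 W/m².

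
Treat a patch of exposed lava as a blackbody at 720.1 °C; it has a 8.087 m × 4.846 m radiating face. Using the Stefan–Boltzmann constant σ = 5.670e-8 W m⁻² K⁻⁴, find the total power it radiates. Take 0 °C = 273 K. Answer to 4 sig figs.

P ≈ 2.161×10⁶ W

T = 720.1 °C + 273 = 993.1 K.
Area A = 8.087 × 4.846 = 39.1896 m².
P = σAT⁴ = 5.670×10⁻⁸ × 39.1896 × (993.1)⁴ = 2.161×10⁶ W.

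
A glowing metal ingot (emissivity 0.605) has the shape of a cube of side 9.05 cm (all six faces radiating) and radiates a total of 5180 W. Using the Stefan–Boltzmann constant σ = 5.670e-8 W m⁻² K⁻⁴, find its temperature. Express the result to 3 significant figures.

T ≈ 1.32×10³ K

Area A = 6s² = 6×(0.0905 m)² = 0.0491415 m².
P = εσAT⁴ ⇒ T = (P/(εσA))^(1/4) = (5180/(0.605×5.670×10⁻⁸×0.0491415))^(1/4) = 1.32×10³ K.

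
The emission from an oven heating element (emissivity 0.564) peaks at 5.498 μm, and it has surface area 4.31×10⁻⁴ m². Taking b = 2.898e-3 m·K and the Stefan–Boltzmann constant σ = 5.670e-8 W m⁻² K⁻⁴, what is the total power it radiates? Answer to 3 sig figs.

P ≈ 1.06 W

Wien's law: T = b/λ_max = 2.898×10⁻³/5.498×10⁻⁶ = 527.101 K.
Area A = 4.31×10⁻⁴ m².
Then P = εσAT⁴ = 0.564×5.670×10⁻⁸×4.31×10⁻⁴×(527.101)⁴ = 1.06 W.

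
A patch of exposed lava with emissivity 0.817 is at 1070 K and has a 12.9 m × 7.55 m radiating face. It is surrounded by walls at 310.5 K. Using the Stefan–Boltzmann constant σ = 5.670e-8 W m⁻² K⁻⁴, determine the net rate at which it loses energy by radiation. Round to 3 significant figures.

Net loss ≈ 5.87×10⁶ W

Area A = 12.9 × 7.55 = 97.395 m².
Net radiated power P_net = εσA(T⁴ − T₀⁴) = 0.817×5.670×10⁻⁸×97.395×(1070⁴ − 310.5⁴).
T⁴ − T₀⁴ = 1.31080×10¹² − 9.29494×10⁹ = 1.30151×10¹² K⁴, so P_net = 5.87×10⁶ W.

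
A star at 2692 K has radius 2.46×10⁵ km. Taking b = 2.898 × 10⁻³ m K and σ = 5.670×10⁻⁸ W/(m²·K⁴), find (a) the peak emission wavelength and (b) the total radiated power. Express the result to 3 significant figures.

(a) λ_max = b/T = 2.898×10⁻³/2692 = 1.077×10⁻⁶ m = 1.08×10³ nm.
Surface area A = 4πR² = 4π(2.46×10⁸ m)² = 7.60466×10¹⁷ m².
(b) P = σAT⁴ = 5.670×10⁻⁸×7.60466×10¹⁷×(2692)⁴ = 2.26×10²⁴ W.

λ_max ≈ 1.08×10³ nm; P ≈ 2.26×10²⁴ W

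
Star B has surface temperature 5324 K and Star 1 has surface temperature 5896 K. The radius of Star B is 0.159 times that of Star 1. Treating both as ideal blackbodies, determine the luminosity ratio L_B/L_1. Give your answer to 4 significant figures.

L_B/L_1 ≈ 0.01681

L ∝ R²T⁴, so L_B/L_1 = (R_B/R_1)²(T_B/T_1)⁴ = (0.159)² × (5324/5896)⁴ = 0.025281 × 0.664848 = 0.01681.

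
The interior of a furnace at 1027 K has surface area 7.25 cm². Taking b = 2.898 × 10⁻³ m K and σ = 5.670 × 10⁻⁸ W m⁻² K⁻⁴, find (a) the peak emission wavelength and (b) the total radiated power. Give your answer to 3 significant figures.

(a) λ_max = b/T = 2.898×10⁻³/1027 = 2.822×10⁻⁶ m = 2.82 μm.
Area A = 7.25 cm² = 7.25×10⁻⁴ m².
(b) P = σAT⁴ = 5.670×10⁻⁸×7.25×10⁻⁴×(1027)⁴ = 45.7 W.

λ_max ≈ 2.82 μm; P ≈ 45.7 W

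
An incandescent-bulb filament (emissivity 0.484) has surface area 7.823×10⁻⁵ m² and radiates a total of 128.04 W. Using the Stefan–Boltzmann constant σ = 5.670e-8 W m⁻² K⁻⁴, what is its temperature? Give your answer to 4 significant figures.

T ≈ 2779 K

Area A = 7.823×10⁻⁵ m².
P = εσAT⁴ ⇒ T = (P/(εσA))^(1/4) = (128.04/(0.484×5.670×10⁻⁸×7.823×10⁻⁵))^(1/4) = 2779 K.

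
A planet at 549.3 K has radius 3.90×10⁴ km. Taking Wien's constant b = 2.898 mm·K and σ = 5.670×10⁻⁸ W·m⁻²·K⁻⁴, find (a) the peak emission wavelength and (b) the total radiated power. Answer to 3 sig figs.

λ_max ≈ 5.28 μm; P ≈ 9.87×10¹⁹ W

(a) λ_max = b/T = 2.898×10⁻³/549.3 = 5.276×10⁻⁶ m = 5.28 μm.
Surface area A = 4πR² = 4π(3.90×10⁷ m)² = 1.91134×10¹⁶ m².
(b) P = σAT⁴ = 5.670×10⁻⁸×1.91134×10¹⁶×(549.3)⁴ = 9.87×10¹⁹ W.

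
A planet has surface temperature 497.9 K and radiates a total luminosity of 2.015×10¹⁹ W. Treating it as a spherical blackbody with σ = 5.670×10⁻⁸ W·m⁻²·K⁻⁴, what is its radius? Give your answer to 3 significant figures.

L = 4πR²σT⁴ ⇒ R = √(L/(4πσT⁴)).
σT⁴ = 3484.59 W/m², so R = √(2.015×10¹⁹/(4π×3484.59)) = 2.15×10⁷ m.

R ≈ 2.15×10⁷ m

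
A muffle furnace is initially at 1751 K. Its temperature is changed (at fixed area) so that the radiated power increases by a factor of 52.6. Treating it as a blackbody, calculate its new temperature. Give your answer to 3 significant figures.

P ∝ T⁴, so T₂/T₁ = (P₂/P₁)^(1/4) = (52.6)^(1/4) = 2.69306.
T₂ = 1751 × 2.69306 = 4.72×10³ K.

T₂ ≈ 4.72×10³ K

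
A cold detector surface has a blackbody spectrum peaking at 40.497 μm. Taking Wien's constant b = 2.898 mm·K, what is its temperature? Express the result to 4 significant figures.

Wien's law gives T = b/λ_max = (2.898×10⁻³ m·K)/(4.0497×10⁻⁵ m) = 71.56 K.

T ≈ 71.56 K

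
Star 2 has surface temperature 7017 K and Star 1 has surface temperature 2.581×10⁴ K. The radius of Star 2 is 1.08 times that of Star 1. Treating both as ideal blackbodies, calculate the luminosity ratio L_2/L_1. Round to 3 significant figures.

L_2/L_1 ≈ 6.37×10⁻³

L ∝ R²T⁴, so L_2/L_1 = (R_2/R_1)²(T_2/T_1)⁴ = (1.08)² × (7017/2.581×10⁴)⁴ = 1.1664 × 5.46329×10⁻³ = 6.37×10⁻³.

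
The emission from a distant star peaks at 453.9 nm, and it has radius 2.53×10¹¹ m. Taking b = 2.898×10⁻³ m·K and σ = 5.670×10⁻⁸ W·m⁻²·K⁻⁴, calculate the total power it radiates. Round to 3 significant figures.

P ≈ 7.58×10³¹ W

Wien's law: T = b/λ_max = 2.898×10⁻³/4.539×10⁻⁷ = 6384.67 K.
Surface area A = 4πR² = 4π(2.53×10¹¹ m)² = 8.04361×10²³ m².
Then P = σAT⁴ = 5.670×10⁻⁸×8.04361×10²³×(6384.67)⁴ = 7.58×10³¹ W.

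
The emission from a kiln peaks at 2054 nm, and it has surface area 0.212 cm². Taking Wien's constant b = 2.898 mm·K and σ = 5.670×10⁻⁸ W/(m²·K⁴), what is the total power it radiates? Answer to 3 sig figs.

Wien's law: T = b/λ_max = 2.898×10⁻³/2.054×10⁻⁶ = 1410.91 K.
Area A = 0.212 cm² = 2.12×10⁻⁵ m².
Then P = σAT⁴ = 5.670×10⁻⁸×2.12×10⁻⁵×(1410.91)⁴ = 4.76 W.

P ≈ 4.76 W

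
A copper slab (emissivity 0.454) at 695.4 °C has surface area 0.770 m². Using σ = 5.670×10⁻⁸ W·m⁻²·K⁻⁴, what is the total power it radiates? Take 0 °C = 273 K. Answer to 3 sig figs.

P ≈ 1.74×10⁴ W

T = 695.4 °C + 273 = 968.4 K.
Area A = 0.770 m².
P = εσAT⁴ = 0.454 × 5.670×10⁻⁸ × 0.770 × (968.4)⁴ = 1.74×10⁴ W.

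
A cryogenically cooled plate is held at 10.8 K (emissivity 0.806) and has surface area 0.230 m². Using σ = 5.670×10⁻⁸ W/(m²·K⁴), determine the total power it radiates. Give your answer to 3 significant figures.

Area A = 0.230 m².
P = εσAT⁴ = 0.806 × 5.670×10⁻⁸ × 0.230 × (10.8)⁴ = 1.43×10⁻⁴ W.

P ≈ 1.43×10⁻⁴ W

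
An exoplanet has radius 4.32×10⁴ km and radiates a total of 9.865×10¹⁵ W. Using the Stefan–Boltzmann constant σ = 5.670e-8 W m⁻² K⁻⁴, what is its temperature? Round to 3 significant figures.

T ≈ 52.2 K

Surface area A = 4πR² = 4π(4.32×10⁷ m)² = 2.34519×10¹⁶ m².
P = σAT⁴ ⇒ T = (P/(σA))^(1/4) = (9.865×10¹⁵/(5.670×10⁻⁸×2.34519×10¹⁶))^(1/4) = 52.2 K.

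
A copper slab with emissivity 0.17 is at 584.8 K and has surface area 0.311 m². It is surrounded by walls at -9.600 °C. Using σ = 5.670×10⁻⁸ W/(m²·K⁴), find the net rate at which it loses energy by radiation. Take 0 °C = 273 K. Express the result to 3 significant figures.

Net loss ≈ 336 W

Surroundings: T = -9.600 °C + 273 = 263.400 K.
Area A = 0.311 m².
Net radiated power P_net = εσA(T⁴ − T₀⁴) = 0.17×5.670×10⁻⁸×0.311×(584.8⁴ − 263.400⁴).
T⁴ − T₀⁴ = 1.16958×10¹¹ − 4.81352×10⁹ = 1.12144×10¹¹ K⁴, so P_net = 336 W.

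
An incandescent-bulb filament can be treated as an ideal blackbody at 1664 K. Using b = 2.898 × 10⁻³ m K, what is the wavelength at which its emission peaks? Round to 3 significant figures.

λ_max ≈ 1.74 μm

Wien's displacement law: λ_max = b/T = (2.898×10⁻³ m·K)/(1664 K) = 1.742×10⁻⁶ m.
That is 1.74 μm, in the infrared range.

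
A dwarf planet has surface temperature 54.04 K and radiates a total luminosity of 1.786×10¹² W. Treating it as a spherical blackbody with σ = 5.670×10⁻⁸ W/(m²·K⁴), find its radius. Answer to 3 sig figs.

R ≈ 5.42×10⁵ m

L = 4πR²σT⁴ ⇒ R = √(L/(4πσT⁴)).
σT⁴ = 0.483553 W/m², so R = √(1.786×10¹²/(4π×0.483553)) = 5.42×10⁵ m.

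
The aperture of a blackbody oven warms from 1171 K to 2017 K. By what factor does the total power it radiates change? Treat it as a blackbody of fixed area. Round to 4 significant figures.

P₂/P₁ ≈ 8.802

P ∝ T⁴, so P₂/P₁ = (T₂/T₁)⁴ = (2017/1171)⁴ = (1.72246)⁴ = 8.802.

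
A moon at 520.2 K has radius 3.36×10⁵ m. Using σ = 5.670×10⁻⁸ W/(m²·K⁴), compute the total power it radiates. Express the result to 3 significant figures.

Surface area A = 4πR² = 4π(3.36×10⁵ m)² = 1.41869×10¹² m².
P = σAT⁴ = 5.670×10⁻⁸ × 1.41869×10¹² × (520.2)⁴ = 5.89×10¹⁵ W.

P ≈ 5.89×10¹⁵ W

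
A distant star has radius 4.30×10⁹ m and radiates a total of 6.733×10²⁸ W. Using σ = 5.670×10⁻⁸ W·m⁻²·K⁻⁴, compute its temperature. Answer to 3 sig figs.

Surface area A = 4πR² = 4π(4.30×10⁹ m)² = 2.32352×10²⁰ m².
P = σAT⁴ ⇒ T = (P/(σA))^(1/4) = (6.733×10²⁸/(5.670×10⁻⁸×2.32352×10²⁰))^(1/4) = 8.46×10³ K.

T ≈ 8.46×10³ K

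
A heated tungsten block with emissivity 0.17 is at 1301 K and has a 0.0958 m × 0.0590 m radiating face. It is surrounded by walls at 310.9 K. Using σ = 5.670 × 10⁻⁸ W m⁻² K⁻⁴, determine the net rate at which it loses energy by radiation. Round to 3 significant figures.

Area A = 0.0958 × 0.0590 = 5.6522×10⁻³ m².
Net radiated power P_net = εσA(T⁴ − T₀⁴) = 0.17×5.670×10⁻⁸×5.6522×10⁻³×(1301⁴ − 310.9⁴).
T⁴ − T₀⁴ = 2.86490×10¹² − 9.34293×10⁹ = 2.85556×10¹² K⁴, so P_net = 156 W.

Net loss ≈ 156 W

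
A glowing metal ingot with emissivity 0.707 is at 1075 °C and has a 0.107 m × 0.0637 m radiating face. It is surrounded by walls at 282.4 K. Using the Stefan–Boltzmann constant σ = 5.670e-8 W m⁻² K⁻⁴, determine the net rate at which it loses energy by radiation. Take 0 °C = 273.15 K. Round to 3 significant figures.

Net loss ≈ 901 W

T = 1075 °C + 273.15 = 1348.15 K.
Area A = 0.107 × 0.0637 = 6.8159×10⁻³ m².
Net radiated power P_net = εσA(T⁴ − T₀⁴) = 0.707×5.670×10⁻⁸×6.8159×10⁻³×(1348.15⁴ − 282.4⁴).
T⁴ − T₀⁴ = 3.30334×10¹² − 6.36002×10⁹ = 3.29698×10¹² K⁴, so P_net = 901 W.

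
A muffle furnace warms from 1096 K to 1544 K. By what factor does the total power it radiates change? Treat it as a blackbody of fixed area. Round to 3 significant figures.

P ∝ T⁴, so P₂/P₁ = (T₂/T₁)⁴ = (1544/1096)⁴ = (1.40876)⁴ = 3.94.

P₂/P₁ ≈ 3.94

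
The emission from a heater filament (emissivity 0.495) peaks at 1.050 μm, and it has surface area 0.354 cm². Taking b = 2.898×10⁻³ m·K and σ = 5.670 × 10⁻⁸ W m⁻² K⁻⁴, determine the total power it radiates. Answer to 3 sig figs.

Wien's law: T = b/λ_max = 2.898×10⁻³/1.050×10⁻⁶ = 2760.00 K.
Area A = 0.354 cm² = 3.54×10⁻⁵ m².
Then P = εσAT⁴ = 0.495×5.670×10⁻⁸×3.54×10⁻⁵×(2760.00)⁴ = 57.7 W.

P ≈ 57.7 W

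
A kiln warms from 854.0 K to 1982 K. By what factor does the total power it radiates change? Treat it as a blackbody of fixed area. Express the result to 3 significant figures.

P₂/P₁ ≈ 29.0

P ∝ T⁴, so P₂/P₁ = (T₂/T₁)⁴ = (1982/854.0)⁴ = (2.32084)⁴ = 29.0.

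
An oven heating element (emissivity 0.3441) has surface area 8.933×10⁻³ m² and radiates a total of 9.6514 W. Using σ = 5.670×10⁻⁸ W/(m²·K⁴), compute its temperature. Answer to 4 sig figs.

Area A = 8.933×10⁻³ m².
P = εσAT⁴ ⇒ T = (P/(εσA))^(1/4) = (9.6514/(0.3441×5.670×10⁻⁸×8.933×10⁻³))^(1/4) = 485.1 K.

T ≈ 485.1 K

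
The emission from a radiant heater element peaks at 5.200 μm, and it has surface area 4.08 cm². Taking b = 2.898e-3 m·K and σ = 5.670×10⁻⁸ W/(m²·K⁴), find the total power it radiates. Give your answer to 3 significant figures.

P ≈ 2.23 W

Wien's law: T = b/λ_max = 2.898×10⁻³/5.200×10⁻⁶ = 557.308 K.
Area A = 4.08 cm² = 4.08×10⁻⁴ m².
Then P = σAT⁴ = 5.670×10⁻⁸×4.08×10⁻⁴×(557.308)⁴ = 2.23 W.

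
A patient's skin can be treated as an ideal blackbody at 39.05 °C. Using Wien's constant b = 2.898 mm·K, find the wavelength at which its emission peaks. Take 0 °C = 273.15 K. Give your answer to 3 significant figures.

λ_max ≈ 9.28 μm

T = 39.05 °C + 273.15 = 312.20 K.
Wien's displacement law: λ_max = b/T = (2.898×10⁻³ m·K)/(312.20 K) = 9.283×10⁻⁶ m.
That is 9.28 μm, in the infrared range.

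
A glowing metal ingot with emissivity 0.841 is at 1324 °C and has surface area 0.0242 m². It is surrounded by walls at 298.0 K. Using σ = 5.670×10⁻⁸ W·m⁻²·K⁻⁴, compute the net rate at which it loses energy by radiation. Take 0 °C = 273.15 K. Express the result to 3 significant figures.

Net loss ≈ 7.50×10³ W

T = 1324 °C + 273.15 = 1597.15 K.
Area A = 0.0242 m².
Net radiated power P_net = εσA(T⁴ − T₀⁴) = 0.841×5.670×10⁻⁸×0.0242×(1597.15⁴ − 298.0⁴).
T⁴ − T₀⁴ = 6.50703×10¹² − 7.88615×10⁹ = 6.49914×10¹² K⁴, so P_net = 7.50×10³ W.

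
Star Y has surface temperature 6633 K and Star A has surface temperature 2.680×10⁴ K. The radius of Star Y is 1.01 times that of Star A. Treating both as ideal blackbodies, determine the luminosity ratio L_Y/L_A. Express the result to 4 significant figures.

L ∝ R²T⁴, so L_Y/L_A = (R_Y/R_A)²(T_Y/T_A)⁴ = (1.01)² × (6633/2.680×10⁴)⁴ = 1.0201 × 3.75233×10⁻³ = 3.828×10⁻³.

L_Y/L_A ≈ 3.828×10⁻³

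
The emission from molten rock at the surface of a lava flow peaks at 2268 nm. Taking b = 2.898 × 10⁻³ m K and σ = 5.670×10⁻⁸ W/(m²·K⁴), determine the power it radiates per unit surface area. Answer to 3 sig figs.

Wien's law: T = b/λ_max = 2.898×10⁻³/2.268×10⁻⁶ = 1277.78 K.
Then I = σT⁴ = 5.670×10⁻⁸×(1277.78)⁴ = 1.51×10⁵ W/m².

I ≈ 1.51×10⁵ W/m²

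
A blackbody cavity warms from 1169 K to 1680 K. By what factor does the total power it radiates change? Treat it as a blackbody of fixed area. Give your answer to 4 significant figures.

P ∝ T⁴, so P₂/P₁ = (T₂/T₁)⁴ = (1680/1169)⁴ = (1.43713)⁴ = 4.266.

P₂/P₁ ≈ 4.266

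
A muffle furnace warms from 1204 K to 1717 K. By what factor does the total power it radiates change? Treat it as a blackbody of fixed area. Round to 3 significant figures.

P₂/P₁ ≈ 4.14

P ∝ T⁴, so P₂/P₁ = (T₂/T₁)⁴ = (1717/1204)⁴ = (1.42608)⁴ = 4.14.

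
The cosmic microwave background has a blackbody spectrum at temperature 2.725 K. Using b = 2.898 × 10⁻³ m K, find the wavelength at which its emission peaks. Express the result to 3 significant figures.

λ_max ≈ 1.06×10⁻³ m

Wien's displacement law: λ_max = b/T = (2.898×10⁻³ m·K)/(2.725 K) = 1.063×10⁻³ m.
That is 1.06×10⁻³ m, in the microwave range.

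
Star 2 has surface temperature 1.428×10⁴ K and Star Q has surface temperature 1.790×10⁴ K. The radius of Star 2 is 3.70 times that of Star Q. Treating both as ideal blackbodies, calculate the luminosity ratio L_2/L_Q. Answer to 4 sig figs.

L_2/L_Q ≈ 5.545

L ∝ R²T⁴, so L_2/L_Q = (R_2/R_Q)²(T_2/T_Q)⁴ = (3.70)² × (1.428×10⁴/1.790×10⁴)⁴ = 13.69 × 0.405043 = 5.545.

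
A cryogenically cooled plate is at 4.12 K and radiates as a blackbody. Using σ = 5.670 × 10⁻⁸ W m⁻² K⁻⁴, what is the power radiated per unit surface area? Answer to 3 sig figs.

I ≈ 1.63×10⁻⁵ W/m²

Stefan–Boltzmann: I = σT⁴ = 5.670×10⁻⁸ × (4.12)⁴ = 1.63×10⁻⁵ W/m².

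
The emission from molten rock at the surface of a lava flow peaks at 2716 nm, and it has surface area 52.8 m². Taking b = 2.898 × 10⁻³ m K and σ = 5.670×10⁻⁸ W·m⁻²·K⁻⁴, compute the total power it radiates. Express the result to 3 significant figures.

Wien's law: T = b/λ_max = 2.898×10⁻³/2.716×10⁻⁶ = 1067.01 K.
Area A = 52.8 m².
Then P = σAT⁴ = 5.670×10⁻⁸×52.8×(1067.01)⁴ = 3.88×10⁶ W.

P ≈ 3.88×10⁶ W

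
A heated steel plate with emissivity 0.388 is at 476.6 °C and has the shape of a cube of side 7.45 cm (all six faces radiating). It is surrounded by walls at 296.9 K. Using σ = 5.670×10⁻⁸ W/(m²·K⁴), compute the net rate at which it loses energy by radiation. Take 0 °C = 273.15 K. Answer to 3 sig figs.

Net loss ≈ 226 W

T = 476.6 °C + 273.15 = 749.75 K.
Area A = 6s² = 6×(0.0745 m)² = 0.0333015 m².
Net radiated power P_net = εσA(T⁴ − T₀⁴) = 0.388×5.670×10⁻⁸×0.0333015×(749.75⁴ − 296.9⁴).
T⁴ − T₀⁴ = 3.15985×10¹¹ − 7.77035×10⁹ = 3.08215×10¹¹ K⁴, so P_net = 226 W.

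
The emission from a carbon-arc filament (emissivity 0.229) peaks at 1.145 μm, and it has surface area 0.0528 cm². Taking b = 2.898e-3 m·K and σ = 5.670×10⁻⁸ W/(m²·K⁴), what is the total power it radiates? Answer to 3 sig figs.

Wien's law: T = b/λ_max = 2.898×10⁻³/1.145×10⁻⁶ = 2531.00 K.
Area A = 0.0528 cm² = 5.28×10⁻⁶ m².
Then P = εσAT⁴ = 0.229×5.670×10⁻⁸×5.28×10⁻⁶×(2531.00)⁴ = 2.81 W.

P ≈ 2.81 W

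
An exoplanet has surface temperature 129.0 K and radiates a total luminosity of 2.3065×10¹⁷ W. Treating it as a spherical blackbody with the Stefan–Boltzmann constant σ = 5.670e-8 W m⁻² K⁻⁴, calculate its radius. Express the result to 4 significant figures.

R ≈ 3.419×10⁷ m

L = 4πR²σT⁴ ⇒ R = √(L/(4πσT⁴)).
σT⁴ = 15.7015 W/m², so R = √(2.3065×10¹⁷/(4π×15.7015)) = 3.419×10⁷ m.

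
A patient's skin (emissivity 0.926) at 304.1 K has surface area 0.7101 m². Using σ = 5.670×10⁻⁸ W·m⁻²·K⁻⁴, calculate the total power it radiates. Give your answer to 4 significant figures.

Area A = 0.7101 m².
P = εσAT⁴ = 0.926 × 5.670×10⁻⁸ × 0.7101 × (304.1)⁴ = 318.8 W.

P ≈ 318.8 W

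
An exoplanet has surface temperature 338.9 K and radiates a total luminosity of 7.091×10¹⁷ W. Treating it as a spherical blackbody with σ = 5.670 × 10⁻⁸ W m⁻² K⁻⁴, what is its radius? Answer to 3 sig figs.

L = 4πR²σT⁴ ⇒ R = √(L/(4πσT⁴)).
σT⁴ = 747.944 W/m², so R = √(7.091×10¹⁷/(4π×747.944)) = 8.69×10⁶ m.

R ≈ 8.69×10⁶ m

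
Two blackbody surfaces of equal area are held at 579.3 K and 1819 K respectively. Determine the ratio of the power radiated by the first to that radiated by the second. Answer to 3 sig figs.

P₁/P₂ ≈ 0.0103

With equal areas, P₁/P₂ = (T₁/T₂)⁴ = (579.3/1819)⁴ = 0.0103.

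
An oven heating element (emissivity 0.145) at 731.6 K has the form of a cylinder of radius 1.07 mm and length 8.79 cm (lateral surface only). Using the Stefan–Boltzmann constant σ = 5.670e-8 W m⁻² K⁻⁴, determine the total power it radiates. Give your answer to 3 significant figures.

P ≈ 1.39 W

Lateral area A = 2πrL = 2π×1.07×10⁻³×0.0879 = 5.90952×10⁻⁴ m².
P = εσAT⁴ = 0.145 × 5.670×10⁻⁸ × 5.90952×10⁻⁴ × (731.6)⁴ = 1.39 W.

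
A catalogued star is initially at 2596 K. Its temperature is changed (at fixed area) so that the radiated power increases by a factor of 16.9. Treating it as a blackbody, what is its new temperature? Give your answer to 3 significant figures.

T₂ ≈ 5.26×10³ K

P ∝ T⁴, so T₂/T₁ = (P₂/P₁)^(1/4) = (16.9)^(1/4) = 2.02755.
T₂ = 2596 × 2.02755 = 5.26×10³ K.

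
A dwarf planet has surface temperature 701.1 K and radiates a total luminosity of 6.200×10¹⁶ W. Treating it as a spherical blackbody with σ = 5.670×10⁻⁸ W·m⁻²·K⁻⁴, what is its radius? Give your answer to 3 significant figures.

L = 4πR²σT⁴ ⇒ R = √(L/(4πσT⁴)).
σT⁴ = 13699.4 W/m², so R = √(6.200×10¹⁶/(4π×13699.4)) = 6.00×10⁵ m.

R ≈ 6.00×10⁵ m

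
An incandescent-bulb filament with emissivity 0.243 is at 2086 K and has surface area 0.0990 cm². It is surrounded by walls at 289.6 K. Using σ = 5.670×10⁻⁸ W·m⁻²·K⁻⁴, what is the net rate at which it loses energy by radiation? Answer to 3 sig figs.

Net loss ≈ 2.58 W

Area A = 0.0990 cm² = 9.90×10⁻⁶ m².
Net radiated power P_net = εσA(T⁴ − T₀⁴) = 0.243×5.670×10⁻⁸×9.90×10⁻⁶×(2086⁴ − 289.6⁴).
T⁴ − T₀⁴ = 1.89346×10¹³ − 7.03387×10⁹ = 1.89276×10¹³ K⁴, so P_net = 2.58 W.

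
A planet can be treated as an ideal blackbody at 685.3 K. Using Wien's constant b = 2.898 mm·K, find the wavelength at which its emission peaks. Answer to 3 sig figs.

Wien's displacement law: λ_max = b/T = (2.898×10⁻³ m·K)/(685.3 K) = 4.229×10⁻⁶ m.
That is 4.23 μm, in the infrared range.

λ_max ≈ 4.23 μm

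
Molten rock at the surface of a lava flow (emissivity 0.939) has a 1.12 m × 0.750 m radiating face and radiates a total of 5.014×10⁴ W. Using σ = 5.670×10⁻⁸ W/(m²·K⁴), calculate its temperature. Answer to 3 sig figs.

Area A = 1.12 × 0.750 = 0.84 m².
P = εσAT⁴ ⇒ T = (P/(εσA))^(1/4) = (5.014×10⁴/(0.939×5.670×10⁻⁸×0.84))^(1/4) = 1.03×10³ K.

T ≈ 1.03×10³ K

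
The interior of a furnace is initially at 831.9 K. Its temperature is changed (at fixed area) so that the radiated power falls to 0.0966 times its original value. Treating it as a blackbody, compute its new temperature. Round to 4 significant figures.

P ∝ T⁴, so T₂/T₁ = (P₂/P₁)^(1/4) = (0.0966)^(1/4) = 0.557499.
T₂ = 831.9 × 0.557499 = 463.8 K.

T₂ ≈ 463.8 K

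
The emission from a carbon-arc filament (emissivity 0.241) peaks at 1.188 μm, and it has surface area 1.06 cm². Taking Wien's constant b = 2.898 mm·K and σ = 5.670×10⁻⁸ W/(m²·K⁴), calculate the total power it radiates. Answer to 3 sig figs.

P ≈ 51.3 W

Wien's law: T = b/λ_max = 2.898×10⁻³/1.188×10⁻⁶ = 2439.39 K.
Area A = 1.06 cm² = 1.06×10⁻⁴ m².
Then P = εσAT⁴ = 0.241×5.670×10⁻⁸×1.06×10⁻⁴×(2439.39)⁴ = 51.3 W.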